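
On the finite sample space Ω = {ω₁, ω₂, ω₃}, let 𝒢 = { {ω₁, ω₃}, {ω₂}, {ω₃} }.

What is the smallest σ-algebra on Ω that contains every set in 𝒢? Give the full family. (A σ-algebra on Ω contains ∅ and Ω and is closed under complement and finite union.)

σ(𝒢) = { {}, {ω₁}, {ω₂}, {ω₃}, {ω₁, ω₂}, {ω₁, ω₃}, {ω₂, ω₃}, Ω }

Derivation:
Seed the family with 𝒢 together with ∅ and Ω: { {}, {ω₂}, {ω₃}, {ω₁, ω₃}, Ω }.
Round 1: 2 new —
  {ω₁, ω₂}  = ᶜ of {ω₃}
  {ω₂, ω₃}  = {ω₃} ∪ {ω₂}
  — 7 sets.
Round 2: 1 new —
  {ω₁}  = ᶜ of {ω₂, ω₃}
  — 8 sets.
Round 3: already closed under ᶜ and ∪.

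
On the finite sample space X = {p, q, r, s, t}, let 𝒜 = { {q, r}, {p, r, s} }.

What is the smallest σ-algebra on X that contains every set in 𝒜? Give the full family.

Seed the family with 𝒜 together with ∅ and X: { {}, {q, r}, {p, r, s}, X }.
Step 1: 3 new —
  {q, t}  = ᶜ of {p, r, s}
  {p, s, t}  = ᶜ of {q, r}
  {p, q, r, s}  = {q, r} ∪ {p, r, s}
  |family| = 7
Step 2 (4 new):
  {t}  = ᶜ of {p, q, r, s}
  {q, r, t}  = {q, t} ∪ {q, r}
  {p, q, s, t}  = {p, s, t} ∪ {q, t}
  {p, r, s, t}  = {p, s, t} ∪ {p, r, s}
  |family| = 11
Step 3: +3 →
  {q}  = ᶜ of {p, r, s, t}
  {r}  = ᶜ of {p, q, s, t}
  {p, s}  = ᶜ of {q, r, t}
  |family| = 14
Step 4: +2 →
  {r, t}  = {r} ∪ {t}
  {p, q, s}  = {p, s} ∪ {q}
  |family| = 16
Step 5: no new sets; the family is a σ-algebra.

Hence σ(𝒜) has 16 members: { {}, {q}, {r}, {t}, {p, s}, {q, r}, {q, t}, {r, t}, {p, q, s}, {p, r, s}, {p, s, t}, {q, r, t}, {p, q, r, s}, {p, q, s, t}, {p, r, s, t}, X }.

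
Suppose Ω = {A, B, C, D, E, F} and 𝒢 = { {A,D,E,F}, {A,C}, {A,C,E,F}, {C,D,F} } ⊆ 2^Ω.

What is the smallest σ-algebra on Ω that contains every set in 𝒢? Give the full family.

Seed the family with 𝒢 together with ∅ and Ω: { ∅, {A,C}, {C,D,F}, {A,C,E,F}, {A,D,E,F}, Ω }.
Round 1. New:
  {B,C}  = complement {A,D,E,F}
  {B,D}  = complement {A,C,E,F}
  {A,B,E}  = complement {C,D,F}
  {A,C,D,F}  = {A,C} ∪ {C,D,F}
  {B,D,E,F}  = complement {A,C}
  {A,C,D,E,F}  = {A,C,E,F} ∪ {A,D,E,F}
  [12 total]
Round 2. New:
  {B}  = complement {A,C,D,E,F}
  {B,E}  = complement {A,C,D,F}
  {A,B,C}  = {B,C} ∪ {A,C}
  {B,C,D}  = {B,C} ∪ {B,D}
  {A,B,C,D}  = {A,C} ∪ {B,D}
  {A,B,C,E}  = {A,B,E} ∪ {B,C}
  {A,B,D,E}  = {A,B,E} ∪ {B,D}
  {B,C,D,F}  = {B,C} ∪ {C,D,F}
  {A,B,C,D,F}  = {B,C} ∪ {A,C,D,F}
  {A,B,C,E,F}  = {A,C,E,F} ∪ {A,B,E}
  {A,B,D,E,F}  = {A,D,E,F} ∪ {A,B,E}
  {B,C,D,E,F}  = {B,D,E,F} ∪ {B,C}
  [24 total]
Round 3: +14 →
  {A}  = complement {B,C,D,E,F}
  {C}  = complement {A,B,D,E,F}
  {D}  = complement {A,B,C,E,F}
  {E}  = complement {A,B,C,D,F}
  {A,E}  = complement {B,C,D,F}
  {C,F}  = complement {A,B,D,E}
  {D,F}  = complement {A,B,C,E}
  {E,F}  = complement {A,B,C,D}
  {A,E,F}  = complement {B,C,D}
  {B,C,E}  = {B,E} ∪ {B,C}
  {B,D,E}  = {B,E} ∪ {B,D}
  {D,E,F}  = complement {A,B,C}
  {B,C,D,E}  = {B,E} ∪ {B,C,D}
  {A,B,C,D,E}  = {B,E} ∪ {A,B,C,D}
  [38 total]
Round 4 adds 21:
  {F}  = complement {A,B,C,D,E}
  {A,B}  = {B} ∪ {A}
  {A,D}  = {D} ∪ {A}
  {A,F}  = complement {B,C,D,E}
  {C,D}  = {C} ∪ {D}
  {C,E}  = {C} ∪ {E}
  {D,E}  = {D} ∪ {E}
  {A,B,D}  = {A} ∪ {B,D}
  {A,C,D}  = {A,C} ∪ {D}
  {A,C,E}  = {A,C} ∪ {A,E}
  {A,C,F}  = complement {B,D,E}
  {A,D,E}  = {D} ∪ {A,E}
  {A,D,F}  = complement {B,C,E}
  {B,C,F}  = {B} ∪ {C,F}
  {B,D,F}  = {B} ∪ {D,F}
  {B,E,F}  = {B} ∪ {E,F}
  {C,E,F}  = {C} ∪ {E,F}
  {A,B,C,F}  = {A,B,C} ∪ {C,F}
  {A,B,E,F}  = {B} ∪ {A,E,F}
  {B,C,E,F}  = {B,C} ∪ {E,F}
  {C,D,E,F}  = {D,E,F} ∪ {C}
  [59 total]
Round 5. New:
  {B,F}  = {B} ∪ {F}
  {A,B,F}  = {A,F} ∪ {B}
  {C,D,E}  = {C,D} ∪ {D,E}
  {A,B,D,F}  = complement {C,E}
  {A,C,D,E}  = {C,D} ∪ {A,C,E}
  [64 total]
Round 6 adds nothing — fixpoint reached.

Therefore σ(𝒢) = { ∅, {A}, {B}, {C}, {D}, {E}, {F}, {A,B}, {A,C}, {A,D}, {A,E}, {A,F}, {B,C}, {B,D}, {B,E}, {B,F}, {C,D}, {C,E}, {C,F}, {D,E}, {D,F}, {E,F}, {A,B,C}, {A,B,D}, {A,B,E}, {A,B,F}, {A,C,D}, {A,C,E}, {A,C,F}, {A,D,E}, {A,D,F}, {A,E,F}, {B,C,D}, {B,C,E}, {B,C,F}, {B,D,E}, {B,D,F}, {B,E,F}, {C,D,E}, {C,D,F}, {C,E,F}, {D,E,F}, {A,B,C,D}, {A,B,C,E}, {A,B,C,F}, {A,B,D,E}, {A,B,D,F}, {A,B,E,F}, {A,C,D,E}, {A,C,D,F}, {A,C,E,F}, {A,D,E,F}, {B,C,D,E}, {B,C,D,F}, {B,C,E,F}, {B,D,E,F}, {C,D,E,F}, {A,B,C,D,E}, {A,B,C,D,F}, {A,B,C,E,F}, {A,B,D,E,F}, {A,C,D,E,F}, {B,C,D,E,F}, Ω } (|σ(𝒢)| = 64).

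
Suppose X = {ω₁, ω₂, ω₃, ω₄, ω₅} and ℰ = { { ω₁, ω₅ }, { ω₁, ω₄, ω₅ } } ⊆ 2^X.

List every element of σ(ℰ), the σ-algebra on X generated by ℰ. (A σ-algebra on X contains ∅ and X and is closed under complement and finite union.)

Initial family (4 sets): { {}, { ω₁, ω₅ }, { ω₁, ω₄, ω₅ }, X }.
Step 1: 2 new —
  { ω₂, ω₃ }  = complement { ω₁, ω₄, ω₅ }
  { ω₂, ω₃, ω₄ }  = complement { ω₁, ω₅ }
  — 6 sets.
Step 2. New:
  { ω₁, ω₂, ω₃, ω₅ }  = { ω₂, ω₃ } ∪ { ω₁, ω₅ }
  — 7 sets.
Step 3. New:
  { ω₄ }  = complement { ω₁, ω₂, ω₃, ω₅ }
  — 8 sets.
Step 4: closed — nothing new.

Hence σ(ℰ) has 8 members: { {}, { ω₄ }, { ω₁, ω₅ }, { ω₂, ω₃ }, { ω₁, ω₄, ω₅ }, { ω₂, ω₃, ω₄ }, { ω₁, ω₂, ω₃, ω₅ }, X }.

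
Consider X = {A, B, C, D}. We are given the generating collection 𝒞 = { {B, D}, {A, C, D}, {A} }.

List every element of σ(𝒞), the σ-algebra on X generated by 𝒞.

Take S₀ = 𝒞 ∪ {∅, X} = { {}, {A}, {B, D}, {A, C, D}, X }.
Step 1. New:
  {B}  = X∖{A, C, D}
  {A, C}  = X∖{B, D}
  {A, B, D}  = {B, D} ∪ {A}
  {B, C, D}  = X∖{A}
  — 9 sets.
Step 2: +3 →
  {C}  = X∖{A, B, D}
  {A, B}  = {B} ∪ {A}
  {A, B, C}  = {B} ∪ {A, C}
  — 12 sets.
Step 3: 3 new —
  {D}  = X∖{A, B, C}
  {B, C}  = {C} ∪ {B}
  {C, D}  = X∖{A, B}
  — 15 sets.
Step 4. New:
  {A, D}  = X∖{B, C}
  — 16 sets.
Step 5 adds nothing — fixpoint reached.

Therefore σ(𝒞) = { {}, {A}, {B}, {C}, {D}, {A, B}, {A, C}, {A, D}, {B, C}, {B, D}, {C, D}, {A, B, C}, {A, B, D}, {A, C, D}, {B, C, D}, X } (|σ(𝒞)| = 16).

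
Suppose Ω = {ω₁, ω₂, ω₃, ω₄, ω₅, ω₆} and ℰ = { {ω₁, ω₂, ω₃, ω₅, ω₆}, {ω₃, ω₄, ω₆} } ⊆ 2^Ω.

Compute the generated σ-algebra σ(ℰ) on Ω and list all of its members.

Seed the family with ℰ together with ∅ and Ω: { ∅, {ω₃, ω₄, ω₆}, {ω₁, ω₂, ω₃, ω₅, ω₆}, Ω }.
Pass 1 adds 2:
  {ω₄}  = Ω∖{ω₁, ω₂, ω₃, ω₅, ω₆}
  {ω₁, ω₂, ω₅}  = Ω∖{ω₃, ω₄, ω₆}
  |family| = 6
Pass 2 (1 new):
  {ω₁, ω₂, ω₄, ω₅}  = {ω₁, ω₂, ω₅} ∪ {ω₄}
  |family| = 7
Pass 3 adds 1:
  {ω₃, ω₆}  = Ω∖{ω₁, ω₂, ω₄, ω₅}
  |family| = 8
Pass 4: stable.

Hence σ(ℰ) has 8 members: { ∅, {ω₄}, {ω₃, ω₆}, {ω₁, ω₂, ω₅}, {ω₃, ω₄, ω₆}, {ω₁, ω₂, ω₄, ω₅}, {ω₁, ω₂, ω₃, ω₅, ω₆}, Ω }.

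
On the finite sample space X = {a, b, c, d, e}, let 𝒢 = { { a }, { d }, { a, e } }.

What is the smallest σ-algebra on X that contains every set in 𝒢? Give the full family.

Begin from { {  }, { a }, { d }, { a, e }, X } (that is, 𝒢 plus ∅ and X).
Step 1: +5 →
  { a, d }  = { d } ∪ { a }
  { a, d, e }  = { a, e } ∪ { d }
  { b, c, d }  = complement { a, e }
  { a, b, c, e }  = complement { d }
  { b, c, d, e }  = complement { a }
Step 2: 3 new —
  { b, c }  = complement { a, d, e }
  { b, c, e }  = complement { a, d }
  { a, b, c, d }  = { a, d } ∪ { b, c, d }
Step 3: 2 new —
  { e }  = complement { a, b, c, d }
  { a, b, c }  = { b, c } ∪ { a }
Step 4 (1 new):
  { d, e }  = complement { a, b, c }
Step 5: already closed under ᶜ and ∪.

Therefore σ(𝒢) = { {  }, { a }, { d }, { e }, { a, d }, { a, e }, { b, c }, { d, e }, { a, b, c }, { a, d, e }, { b, c, d }, { b, c, e }, { a, b, c, d }, { a, b, c, e }, { b, c, d, e }, X } (|σ(𝒢)| = 16).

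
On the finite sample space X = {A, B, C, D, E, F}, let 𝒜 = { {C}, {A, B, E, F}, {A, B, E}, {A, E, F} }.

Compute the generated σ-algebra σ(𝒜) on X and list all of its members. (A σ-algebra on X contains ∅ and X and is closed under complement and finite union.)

σ(𝒜) = { {}, {B}, {C}, {D}, {F}, {A, E}, {B, C}, {B, D}, {B, F}, {C, D}, {C, F}, {D, F}, {A, B, E}, {A, C, E}, {A, D, E}, {A, E, F}, {B, C, D}, {B, C, F}, {B, D, F}, {C, D, F}, {A, B, C, E}, {A, B, D, E}, {A, B, E, F}, {A, C, D, E}, {A, C, E, F}, {A, D, E, F}, {B, C, D, F}, {A, B, C, D, E}, {A, B, C, E, F}, {A, B, D, E, F}, {A, C, D, E, F}, X }

Trace:
Seed the family with 𝒜 together with ∅ and X: { {}, {C}, {A, B, E}, {A, E, F}, {A, B, E, F}, X }.
Round 1: 7 new —
  {C, D}  = ᶜ of {A, B, E, F}
  {B, C, D}  = ᶜ of {A, E, F}
  {C, D, F}  = ᶜ of {A, B, E}
  {A, B, C, E}  = {C} ∪ {A, B, E}
  {A, C, E, F}  = {C} ∪ {A, E, F}
  {A, B, C, E, F}  = {C} ∪ {A, B, E, F}
  {A, B, D, E, F}  = ᶜ of {C}
Round 2 adds 6:
  {D}  = ᶜ of {A, B, C, E, F}
  {B, D}  = ᶜ of {A, C, E, F}
  {D, F}  = ᶜ of {A, B, C, E}
  {B, C, D, F}  = {B, C, D} ∪ {C, D, F}
  {A, B, C, D, E}  = {C, D} ∪ {A, B, E}
  {A, C, D, E, F}  = {A, C, E, F} ∪ {C, D}
Round 3: 6 new —
  {B}  = ᶜ of {A, C, D, E, F}
  {F}  = ᶜ of {A, B, C, D, E}
  {A, E}  = ᶜ of {B, C, D, F}
  {B, D, F}  = {D, F} ∪ {B, D}
  {A, B, D, E}  = {B, D} ∪ {A, B, E}
  {A, D, E, F}  = {A, E, F} ∪ {D, F}
Round 4. New:
  {B, C}  = ᶜ of {A, D, E, F}
  {B, F}  = {B} ∪ {F}
  {C, F}  = ᶜ of {A, B, D, E}
  {A, C, E}  = ᶜ of {B, D, F}
  {A, D, E}  = {A, E} ∪ {D}
  {A, C, D, E}  = {C, D} ∪ {A, E}
Round 5: +1 →
  {B, C, F}  = ᶜ of {A, D, E}
Round 6 adds nothing — fixpoint reached.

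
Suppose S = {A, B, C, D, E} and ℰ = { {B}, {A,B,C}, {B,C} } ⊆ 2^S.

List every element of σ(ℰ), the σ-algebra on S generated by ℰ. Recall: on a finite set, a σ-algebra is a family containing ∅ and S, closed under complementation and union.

Start: ℰ ∪ {∅, S} = { {}, {B}, {B,C}, {A,B,C}, S }.
Iteration 1. New:
  {D,E}  = {A,B,C}ᶜ
  {A,D,E}  = {B,C}ᶜ
  {A,C,D,E}  = {B}ᶜ
  |family| = 8
Iteration 2: +3 →
  {B,D,E}  = {D,E} ∪ {B}
  {A,B,D,E}  = {B} ∪ {A,D,E}
  {B,C,D,E}  = {D,E} ∪ {B,C}
  |family| = 11
Iteration 3: +3 →
  {A}  = {B,C,D,E}ᶜ
  {C}  = {A,B,D,E}ᶜ
  {A,C}  = {B,D,E}ᶜ
  |family| = 14
Iteration 4 (2 new):
  {A,B}  = {B} ∪ {A}
  {C,D,E}  = {D,E} ∪ {C}
  |family| = 16
Iteration 5: closed — nothing new.

Therefore σ(ℰ) = { {}, {A}, {B}, {C}, {A,B}, {A,C}, {B,C}, {D,E}, {A,B,C}, {A,D,E}, {B,D,E}, {C,D,E}, {A,B,D,E}, {A,C,D,E}, {B,C,D,E}, S } (|σ(ℰ)| = 16).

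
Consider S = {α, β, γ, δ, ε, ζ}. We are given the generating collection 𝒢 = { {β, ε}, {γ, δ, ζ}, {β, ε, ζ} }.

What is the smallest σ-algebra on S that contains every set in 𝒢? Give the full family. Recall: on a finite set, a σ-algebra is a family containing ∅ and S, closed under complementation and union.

Answer: σ(𝒢) = { {}, {α}, {ζ}, {α, ζ}, {β, ε}, {γ, δ}, {α, β, ε}, {α, γ, δ}, {β, ε, ζ}, {γ, δ, ζ}, {α, β, ε, ζ}, {α, γ, δ, ζ}, {β, γ, δ, ε}, {α, β, γ, δ, ε}, {β, γ, δ, ε, ζ}, S }

Working:
Start: 𝒢 ∪ {∅, S} = { {}, {β, ε}, {β, ε, ζ}, {γ, δ, ζ}, S }.
Step 1: 4 new —
  {α, β, ε}  = {γ, δ, ζ}ᶜ
  {α, γ, δ}  = {β, ε, ζ}ᶜ
  {α, γ, δ, ζ}  = {β, ε}ᶜ
  {β, γ, δ, ε, ζ}  = {β, ε} ∪ {γ, δ, ζ}
  (now 9)
Step 2. New:
  {α}  = {β, γ, δ, ε, ζ}ᶜ
  {α, β, ε, ζ}  = {β, ε, ζ} ∪ {α, β, ε}
  {α, β, γ, δ, ε}  = {β, ε} ∪ {α, γ, δ}
  (now 12)
Step 3 adds 2:
  {ζ}  = {α, β, γ, δ, ε}ᶜ
  {γ, δ}  = {α, β, ε, ζ}ᶜ
  (now 14)
Step 4 adds 2:
  {α, ζ}  = {ζ} ∪ {α}
  {β, γ, δ, ε}  = {β, ε} ∪ {γ, δ}
  (now 16)
Step 5: stable.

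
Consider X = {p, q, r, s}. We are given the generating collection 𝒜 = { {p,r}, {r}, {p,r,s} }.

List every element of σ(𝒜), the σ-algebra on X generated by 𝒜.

Begin from { {}, {r}, {p,r}, {p,r,s}, X } (that is, 𝒜 plus ∅ and X).
Iteration 1. New:
  {q}  = ᶜ of {p,r,s}
  {q,s}  = ᶜ of {p,r}
  {p,q,s}  = ᶜ of {r}
  — 8 sets.
Iteration 2: +3 →
  {q,r}  = {r} ∪ {q}
  {p,q,r}  = {q} ∪ {p,r}
  {q,r,s}  = {r} ∪ {q,s}
  — 11 sets.
Iteration 3: +3 →
  {p}  = ᶜ of {q,r,s}
  {s}  = ᶜ of {p,q,r}
  {p,s}  = ᶜ of {q,r}
  — 14 sets.
Iteration 4. New:
  {p,q}  = {q} ∪ {p}
  {r,s}  = {r} ∪ {s}
  — 16 sets.
Iteration 5: no new sets; the family is a σ-algebra.

Hence σ(𝒜) has 16 members: { {}, {p}, {q}, {r}, {s}, {p,q}, {p,r}, {p,s}, {q,r}, {q,s}, {r,s}, {p,q,r}, {p,q,s}, {p,r,s}, {q,r,s}, X }.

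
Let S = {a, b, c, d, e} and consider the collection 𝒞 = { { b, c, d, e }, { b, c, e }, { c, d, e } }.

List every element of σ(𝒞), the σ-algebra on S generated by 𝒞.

Take S₀ = 𝒞 ∪ {∅, S} = { {  }, { b, c, e }, { c, d, e }, { b, c, d, e }, S }.
Step 1 adds 3:
  { a }  = complement { b, c, d, e }
  { a, b }  = complement { c, d, e }
  { a, d }  = complement { b, c, e }
  — 8 sets.
Step 2 (3 new):
  { a, b, d }  = { a, d } ∪ { a, b }
  { a, b, c, e }  = { b, c, e } ∪ { a, b }
  { a, c, d, e }  = { c, d, e } ∪ { a, d }
  — 11 sets.
Step 3 (3 new):
  { b }  = complement { a, c, d, e }
  { d }  = complement { a, b, c, e }
  { c, e }  = complement { a, b, d }
  — 14 sets.
Step 4 (2 new):
  { b, d }  = { d } ∪ { b }
  { a, c, e }  = { c, e } ∪ { a }
  — 16 sets.
Step 5 adds nothing — fixpoint reached.

σ(𝒞) = { {  }, { a }, { b }, { d }, { a, b }, { a, d }, { b, d }, { c, e }, { a, b, d }, { a, c, e }, { b, c, e }, { c, d, e }, { a, b, c, e }, { a, c, d, e }, { b, c, d, e }, S }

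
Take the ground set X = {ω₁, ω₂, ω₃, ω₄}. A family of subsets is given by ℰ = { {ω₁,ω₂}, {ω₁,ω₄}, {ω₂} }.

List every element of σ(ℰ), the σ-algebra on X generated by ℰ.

Begin from { ∅, {ω₂}, {ω₁,ω₂}, {ω₁,ω₄}, X } (that is, ℰ plus ∅ and X).
Round 1. New:
  {ω₂,ω₃}  = {ω₁,ω₄}ᶜ
  {ω₃,ω₄}  = {ω₁,ω₂}ᶜ
  {ω₁,ω₂,ω₄}  = {ω₁,ω₄} ∪ {ω₁,ω₂}
  {ω₁,ω₃,ω₄}  = {ω₂}ᶜ
  — 9 sets.
Round 2 (3 new):
  {ω₃}  = {ω₁,ω₂,ω₄}ᶜ
  {ω₁,ω₂,ω₃}  = {ω₁,ω₂} ∪ {ω₂,ω₃}
  {ω₂,ω₃,ω₄}  = {ω₃,ω₄} ∪ {ω₂}
  — 12 sets.
Round 3. New:
  {ω₁}  = {ω₂,ω₃,ω₄}ᶜ
  {ω₄}  = {ω₁,ω₂,ω₃}ᶜ
  — 14 sets.
Round 4: 2 new —
  {ω₁,ω₃}  = {ω₃} ∪ {ω₁}
  {ω₂,ω₄}  = {ω₄} ∪ {ω₂}
  — 16 sets.
Round 5: already closed under ᶜ and ∪.

σ(ℰ) = { ∅, {ω₁}, {ω₂}, {ω₃}, {ω₄}, {ω₁,ω₂}, {ω₁,ω₃}, {ω₁,ω₄}, {ω₂,ω₃}, {ω₂,ω₄}, {ω₃,ω₄}, {ω₁,ω₂,ω₃}, {ω₁,ω₂,ω₄}, {ω₁,ω₃,ω₄}, {ω₂,ω₃,ω₄}, X }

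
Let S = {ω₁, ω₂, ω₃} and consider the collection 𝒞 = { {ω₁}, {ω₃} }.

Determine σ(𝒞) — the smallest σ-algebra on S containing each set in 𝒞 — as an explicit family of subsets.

Initial family (4 sets): { ∅, {ω₁}, {ω₃}, S }.
Round 1 adds 3:
  {ω₁, ω₂}  = S∖{ω₃}
  {ω₁, ω₃}  = {ω₃} ∪ {ω₁}
  {ω₂, ω₃}  = S∖{ω₁}
  — 7 sets.
Round 2: +1 →
  {ω₂}  = S∖{ω₁, ω₃}
  — 8 sets.
Round 3 adds nothing — fixpoint reached.

σ(𝒞) = { ∅, {ω₁}, {ω₂}, {ω₃}, {ω₁, ω₂}, {ω₁, ω₃}, {ω₂, ω₃}, S }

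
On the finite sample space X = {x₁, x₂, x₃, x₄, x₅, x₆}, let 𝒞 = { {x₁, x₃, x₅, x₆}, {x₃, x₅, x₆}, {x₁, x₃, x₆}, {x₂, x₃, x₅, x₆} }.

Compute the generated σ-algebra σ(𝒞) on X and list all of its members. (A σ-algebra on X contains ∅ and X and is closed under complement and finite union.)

Initial family (6 sets): { ∅, {x₁, x₃, x₆}, {x₃, x₅, x₆}, {x₁, x₃, x₅, x₆}, {x₂, x₃, x₅, x₆}, X }.
Iteration 1. New:
  {x₁, x₄}  = ᶜ of {x₂, x₃, x₅, x₆}
  {x₂, x₄}  = ᶜ of {x₁, x₃, x₅, x₆}
  {x₁, x₂, x₄}  = ᶜ of {x₃, x₅, x₆}
  {x₂, x₄, x₅}  = ᶜ of {x₁, x₃, x₆}
  {x₁, x₂, x₃, x₅, x₆}  = {x₁, x₃, x₅, x₆} ∪ {x₂, x₃, x₅, x₆}
  — 11 sets.
Iteration 2: 6 new —
  {x₄}  = ᶜ of {x₁, x₂, x₃, x₅, x₆}
  {x₁, x₂, x₄, x₅}  = {x₁, x₂, x₄} ∪ {x₂, x₄, x₅}
  {x₁, x₃, x₄, x₆}  = {x₁, x₃, x₆} ∪ {x₁, x₄}
  {x₁, x₂, x₃, x₄, x₆}  = {x₁, x₃, x₆} ∪ {x₁, x₂, x₄}
  {x₁, x₃, x₄, x₅, x₆}  = {x₁, x₃, x₅, x₆} ∪ {x₁, x₄}
  {x₂, x₃, x₄, x₅, x₆}  = {x₂, x₃, x₅, x₆} ∪ {x₂, x₄}
  — 17 sets.
Iteration 3 adds 6:
  {x₁}  = ᶜ of {x₂, x₃, x₄, x₅, x₆}
  {x₂}  = ᶜ of {x₁, x₃, x₄, x₅, x₆}
  {x₅}  = ᶜ of {x₁, x₂, x₃, x₄, x₆}
  {x₂, x₅}  = ᶜ of {x₁, x₃, x₄, x₆}
  {x₃, x₆}  = ᶜ of {x₁, x₂, x₄, x₅}
  {x₃, x₄, x₅, x₆}  = {x₃, x₅, x₆} ∪ {x₄}
  — 23 sets.
Iteration 4 adds 9:
  {x₁, x₂}  = ᶜ of {x₃, x₄, x₅, x₆}
  {x₁, x₅}  = {x₁} ∪ {x₅}
  {x₄, x₅}  = {x₅} ∪ {x₄}
  {x₁, x₂, x₅}  = {x₂, x₅} ∪ {x₁}
  {x₁, x₄, x₅}  = {x₅} ∪ {x₁, x₄}
  {x₂, x₃, x₆}  = {x₂} ∪ {x₃, x₆}
  {x₃, x₄, x₆}  = {x₃, x₆} ∪ {x₄}
  {x₁, x₂, x₃, x₆}  = {x₁, x₃, x₆} ∪ {x₂}
  {x₂, x₃, x₄, x₆}  = {x₃, x₆} ∪ {x₂, x₄}
  — 32 sets.
Iteration 5 adds nothing — fixpoint reached.

|σ(𝒞)| = 32.  σ(𝒞) = { ∅, {x₁}, {x₂}, {x₄}, {x₅}, {x₁, x₂}, {x₁, x₄}, {x₁, x₅}, {x₂, x₄}, {x₂, x₅}, {x₃, x₆}, {x₄, x₅}, {x₁, x₂, x₄}, {x₁, x₂, x₅}, {x₁, x₃, x₆}, {x₁, x₄, x₅}, {x₂, x₃, x₆}, {x₂, x₄, x₅}, {x₃, x₄, x₆}, {x₃, x₅, x₆}, {x₁, x₂, x₃, x₆}, {x₁, x₂, x₄, x₅}, {x₁, x₃, x₄, x₆}, {x₁, x₃, x₅, x₆}, {x₂, x₃, x₄, x₆}, {x₂, x₃, x₅, x₆}, {x₃, x₄, x₅, x₆}, {x₁, x₂, x₃, x₄, x₆}, {x₁, x₂, x₃, x₅, x₆}, {x₁, x₃, x₄, x₅, x₆}, {x₂, x₃, x₄, x₅, x₆}, X }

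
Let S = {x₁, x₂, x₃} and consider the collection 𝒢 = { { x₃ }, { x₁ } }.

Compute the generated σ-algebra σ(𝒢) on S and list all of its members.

Start: 𝒢 ∪ {∅, S} = { ∅, { x₁ }, { x₃ }, S }.
Iteration 1: 3 new —
  { x₁, x₂ }  = ᶜ of { x₃ }
  { x₁, x₃ }  = { x₃ } ∪ { x₁ }
  { x₂, x₃ }  = ᶜ of { x₁ }
  [7 total]
Iteration 2. New:
  { x₂ }  = ᶜ of { x₁, x₃ }
  [8 total]
Iteration 3: closed — nothing new.

Therefore σ(𝒢) = { ∅, { x₁ }, { x₂ }, { x₃ }, { x₁, x₂ }, { x₁, x₃ }, { x₂, x₃ }, S } (|σ(𝒢)| = 8).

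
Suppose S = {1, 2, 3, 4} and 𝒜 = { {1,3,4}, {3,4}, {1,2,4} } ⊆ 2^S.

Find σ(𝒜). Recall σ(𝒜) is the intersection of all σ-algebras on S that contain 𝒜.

|σ(𝒜)| = 16.  σ(𝒜) = { {}, {1}, {2}, {3}, {4}, {1,2}, {1,3}, {1,4}, {2,3}, {2,4}, {3,4}, {1,2,3}, {1,2,4}, {1,3,4}, {2,3,4}, S }

Check:
Start: 𝒜 ∪ {∅, S} = { {}, {3,4}, {1,2,4}, {1,3,4}, S }.
Step 1. New:
  {2}  = S∖{1,3,4}
  {3}  = S∖{1,2,4}
  {1,2}  = S∖{3,4}
  |family| = 8
Step 2. New:
  {2,3}  = {3} ∪ {2}
  {1,2,3}  = {3} ∪ {1,2}
  {2,3,4}  = {2} ∪ {3,4}
  |family| = 11
Step 3 adds 3:
  {1}  = S∖{2,3,4}
  {4}  = S∖{1,2,3}
  {1,4}  = S∖{2,3}
  |family| = 14
Step 4: 2 new —
  {1,3}  = {3} ∪ {1}
  {2,4}  = {4} ∪ {2}
  |family| = 16
Step 5: stable.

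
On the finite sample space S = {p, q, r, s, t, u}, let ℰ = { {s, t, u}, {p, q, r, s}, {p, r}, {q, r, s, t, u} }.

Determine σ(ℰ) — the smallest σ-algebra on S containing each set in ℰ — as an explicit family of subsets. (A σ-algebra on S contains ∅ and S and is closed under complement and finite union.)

σ(ℰ) (32 sets): { {}, {p}, {q}, {r}, {s}, {p, q}, {p, r}, {p, s}, {q, r}, {q, s}, {r, s}, {t, u}, {p, q, r}, {p, q, s}, {p, r, s}, {p, t, u}, {q, r, s}, {q, t, u}, {r, t, u}, {s, t, u}, {p, q, r, s}, {p, q, t, u}, {p, r, t, u}, {p, s, t, u}, {q, r, t, u}, {q, s, t, u}, {r, s, t, u}, {p, q, r, t, u}, {p, q, s, t, u}, {p, r, s, t, u}, {q, r, s, t, u}, S }

Working:
Seed the family with ℰ together with ∅ and S: { {}, {p, r}, {s, t, u}, {p, q, r, s}, {q, r, s, t, u}, S }.
Round 1: +5 →
  {p}  = ᶜ of {q, r, s, t, u}
  {t, u}  = ᶜ of {p, q, r, s}
  {p, q, r}  = ᶜ of {s, t, u}
  {q, s, t, u}  = ᶜ of {p, r}
  {p, r, s, t, u}  = {p, r} ∪ {s, t, u}
  — 11 sets.
Round 2. New:
  {q}  = ᶜ of {p, r, s, t, u}
  {p, t, u}  = {t, u} ∪ {p}
  {p, r, t, u}  = {t, u} ∪ {p, r}
  {p, s, t, u}  = {s, t, u} ∪ {p}
  {p, q, r, t, u}  = {p, q, r} ∪ {t, u}
  {p, q, s, t, u}  = {q, s, t, u} ∪ {p}
  — 17 sets.
Round 3 (8 new):
  {r}  = ᶜ of {p, q, s, t, u}
  {s}  = ᶜ of {p, q, r, t, u}
  {p, q}  = {q} ∪ {p}
  {q, r}  = ᶜ of {p, s, t, u}
  {q, s}  = ᶜ of {p, r, t, u}
  {q, r, s}  = ᶜ of {p, t, u}
  {q, t, u}  = {t, u} ∪ {q}
  {p, q, t, u}  = {p, t, u} ∪ {q}
  — 25 sets.
Round 4: +7 →
  {p, s}  = {p} ∪ {s}
  {r, s}  = ᶜ of {p, q, t, u}
  {p, q, s}  = {p, q} ∪ {s}
  {p, r, s}  = ᶜ of {q, t, u}
  {r, t, u}  = {t, u} ∪ {r}
  {q, r, t, u}  = {t, u} ∪ {q, r}
  {r, s, t, u}  = ᶜ of {p, q}
  — 32 sets.
Round 5: stable.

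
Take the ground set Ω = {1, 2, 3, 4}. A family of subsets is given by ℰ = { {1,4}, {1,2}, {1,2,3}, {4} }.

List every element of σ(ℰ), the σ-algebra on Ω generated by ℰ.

Seed the family with ℰ together with ∅ and Ω: { ∅, {4}, {1,2}, {1,4}, {1,2,3}, Ω }.
Step 1 (3 new):
  {2,3}  = complement {1,4}
  {3,4}  = complement {1,2}
  {1,2,4}  = {1,4} ∪ {1,2}
  |family| = 9
Step 2 adds 3:
  {3}  = complement {1,2,4}
  {1,3,4}  = {3,4} ∪ {1,4}
  {2,3,4}  = {3,4} ∪ {2,3}
  |family| = 12
Step 3. New:
  {1}  = complement {2,3,4}
  {2}  = complement {1,3,4}
  |family| = 14
Step 4: +2 →
  {1,3}  = {3} ∪ {1}
  {2,4}  = {4} ∪ {2}
  |family| = 16
Step 5: stable.

Therefore σ(ℰ) = { ∅, {1}, {2}, {3}, {4}, {1,2}, {1,3}, {1,4}, {2,3}, {2,4}, {3,4}, {1,2,3}, {1,2,4}, {1,3,4}, {2,3,4}, Ω } (|σ(ℰ)| = 16).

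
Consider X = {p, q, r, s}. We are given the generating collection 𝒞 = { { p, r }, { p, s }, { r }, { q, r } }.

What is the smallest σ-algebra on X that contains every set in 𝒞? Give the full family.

|σ(𝒞)| = 16.  σ(𝒞) = { {}, { p }, { q }, { r }, { s }, { p, q }, { p, r }, { p, s }, { q, r }, { q, s }, { r, s }, { p, q, r }, { p, q, s }, { p, r, s }, { q, r, s }, X }

Working:
Start: 𝒞 ∪ {∅, X} = { {}, { r }, { p, r }, { p, s }, { q, r }, X }.
Iteration 1 adds 4:
  { q, s }  = { p, r }ᶜ
  { p, q, r }  = { q, r } ∪ { p, r }
  { p, q, s }  = { r }ᶜ
  { p, r, s }  = { r } ∪ { p, s }
  — 10 sets.
Iteration 2: 3 new —
  { q }  = { p, r, s }ᶜ
  { s }  = { p, q, r }ᶜ
  { q, r, s }  = { r } ∪ { q, s }
  — 13 sets.
Iteration 3: 2 new —
  { p }  = { q, r, s }ᶜ
  { r, s }  = { r } ∪ { s }
  — 15 sets.
Iteration 4. New:
  { p, q }  = { r, s }ᶜ
  — 16 sets.
Iteration 5: no new sets; the family is a σ-algebra.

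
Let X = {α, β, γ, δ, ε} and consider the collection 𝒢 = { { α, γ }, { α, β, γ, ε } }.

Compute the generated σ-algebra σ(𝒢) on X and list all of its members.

σ(𝒢) = { {}, { δ }, { α, γ }, { β, ε }, { α, γ, δ }, { β, δ, ε }, { α, β, γ, ε }, X }

Derivation:
Seed the family with 𝒢 together with ∅ and X: { {}, { α, γ }, { α, β, γ, ε }, X }.
Round 1. New:
  { δ }  = { α, β, γ, ε }ᶜ
  { β, δ, ε }  = { α, γ }ᶜ
  (now 6)
Round 2. New:
  { α, γ, δ }  = { α, γ } ∪ { δ }
  (now 7)
Round 3. New:
  { β, ε }  = { α, γ, δ }ᶜ
  (now 8)
Round 4 adds nothing — fixpoint reached.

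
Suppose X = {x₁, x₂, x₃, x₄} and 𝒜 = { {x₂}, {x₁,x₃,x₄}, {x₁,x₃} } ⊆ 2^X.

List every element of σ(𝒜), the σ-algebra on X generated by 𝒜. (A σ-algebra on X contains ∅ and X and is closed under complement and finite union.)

Begin from { {}, {x₂}, {x₁,x₃}, {x₁,x₃,x₄}, X } (that is, 𝒜 plus ∅ and X).
Iteration 1: +2 →
  {x₂,x₄}  = ᶜ of {x₁,x₃}
  {x₁,x₂,x₃}  = {x₁,x₃} ∪ {x₂}
  (now 7)
Iteration 2. New:
  {x₄}  = ᶜ of {x₁,x₂,x₃}
  (now 8)
Iteration 3 adds nothing — fixpoint reached.

|σ(𝒜)| = 8.  σ(𝒜) = { {}, {x₂}, {x₄}, {x₁,x₃}, {x₂,x₄}, {x₁,x₂,x₃}, {x₁,x₃,x₄}, X }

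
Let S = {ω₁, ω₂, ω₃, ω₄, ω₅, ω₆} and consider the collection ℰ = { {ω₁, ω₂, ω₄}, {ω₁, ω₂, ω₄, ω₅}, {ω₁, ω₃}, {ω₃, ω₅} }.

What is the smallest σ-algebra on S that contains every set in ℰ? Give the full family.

σ(ℰ) = { {}, {ω₁}, {ω₃}, {ω₅}, {ω₆}, {ω₁, ω₃}, {ω₁, ω₅}, {ω₁, ω₆}, {ω₂, ω₄}, {ω₃, ω₅}, {ω₃, ω₆}, {ω₅, ω₆}, {ω₁, ω₂, ω₄}, {ω₁, ω₃, ω₅}, {ω₁, ω₃, ω₆}, {ω₁, ω₅, ω₆}, {ω₂, ω₃, ω₄}, {ω₂, ω₄, ω₅}, {ω₂, ω₄, ω₆}, {ω₃, ω₅, ω₆}, {ω₁, ω₂, ω₃, ω₄}, {ω₁, ω₂, ω₄, ω₅}, {ω₁, ω₂, ω₄, ω₆}, {ω₁, ω₃, ω₅, ω₆}, {ω₂, ω₃, ω₄, ω₅}, {ω₂, ω₃, ω₄, ω₆}, {ω₂, ω₄, ω₅, ω₆}, {ω₁, ω₂, ω₃, ω₄, ω₅}, {ω₁, ω₂, ω₃, ω₄, ω₆}, {ω₁, ω₂, ω₄, ω₅, ω₆}, {ω₂, ω₃, ω₄, ω₅, ω₆}, S }

Derivation:
Seed the family with ℰ together with ∅ and S: { {}, {ω₁, ω₃}, {ω₃, ω₅}, {ω₁, ω₂, ω₄}, {ω₁, ω₂, ω₄, ω₅}, S }.
Pass 1: +7 →
  {ω₃, ω₆}  = S∖{ω₁, ω₂, ω₄, ω₅}
  {ω₁, ω₃, ω₅}  = {ω₁, ω₃} ∪ {ω₃, ω₅}
  {ω₃, ω₅, ω₆}  = S∖{ω₁, ω₂, ω₄}
  {ω₁, ω₂, ω₃, ω₄}  = {ω₁, ω₃} ∪ {ω₁, ω₂, ω₄}
  {ω₁, ω₂, ω₄, ω₆}  = S∖{ω₃, ω₅}
  {ω₂, ω₄, ω₅, ω₆}  = S∖{ω₁, ω₃}
  {ω₁, ω₂, ω₃, ω₄, ω₅}  = {ω₁, ω₃} ∪ {ω₁, ω₂, ω₄, ω₅}
Pass 2: +8 →
  {ω₆}  = S∖{ω₁, ω₂, ω₃, ω₄, ω₅}
  {ω₅, ω₆}  = S∖{ω₁, ω₂, ω₃, ω₄}
  {ω₁, ω₃, ω₆}  = {ω₁, ω₃} ∪ {ω₃, ω₆}
  {ω₂, ω₄, ω₆}  = S∖{ω₁, ω₃, ω₅}
  {ω₁, ω₃, ω₅, ω₆}  = {ω₁, ω₃, ω₅} ∪ {ω₃, ω₆}
  {ω₁, ω₂, ω₃, ω₄, ω₆}  = {ω₁, ω₂, ω₄, ω₆} ∪ {ω₁, ω₃}
  {ω₁, ω₂, ω₄, ω₅, ω₆}  = {ω₁, ω₂, ω₄, ω₆} ∪ {ω₁, ω₂, ω₄, ω₅}
  {ω₂, ω₃, ω₄, ω₅, ω₆}  = {ω₂, ω₄, ω₅, ω₆} ∪ {ω₃, ω₆}
Pass 3 (6 new):
  {ω₁}  = S∖{ω₂, ω₃, ω₄, ω₅, ω₆}
  {ω₃}  = S∖{ω₁, ω₂, ω₄, ω₅, ω₆}
  {ω₅}  = S∖{ω₁, ω₂, ω₃, ω₄, ω₆}
  {ω₂, ω₄}  = S∖{ω₁, ω₃, ω₅, ω₆}
  {ω₂, ω₄, ω₅}  = S∖{ω₁, ω₃, ω₆}
  {ω₂, ω₃, ω₄, ω₆}  = {ω₂, ω₄, ω₆} ∪ {ω₃, ω₆}
Pass 4. New:
  {ω₁, ω₅}  = S∖{ω₂, ω₃, ω₄, ω₆}
  {ω₁, ω₆}  = {ω₆} ∪ {ω₁}
  {ω₁, ω₅, ω₆}  = {ω₅, ω₆} ∪ {ω₁}
  {ω₂, ω₃, ω₄}  = {ω₃} ∪ {ω₂, ω₄}
  {ω₂, ω₃, ω₄, ω₅}  = {ω₃} ∪ {ω₂, ω₄, ω₅}
Pass 5: stable.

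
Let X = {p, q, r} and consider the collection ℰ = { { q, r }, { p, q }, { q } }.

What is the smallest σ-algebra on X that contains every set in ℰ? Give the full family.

Begin from { {}, { q }, { p, q }, { q, r }, X } (that is, ℰ plus ∅ and X).
Step 1 (3 new):
  { p }  = ᶜ of { q, r }
  { r }  = ᶜ of { p, q }
  { p, r }  = ᶜ of { q }
  [8 total]
Step 2: already closed under ᶜ and ∪.

|σ(ℰ)| = 8.  σ(ℰ) = { {}, { p }, { q }, { r }, { p, q }, { p, r }, { q, r }, X }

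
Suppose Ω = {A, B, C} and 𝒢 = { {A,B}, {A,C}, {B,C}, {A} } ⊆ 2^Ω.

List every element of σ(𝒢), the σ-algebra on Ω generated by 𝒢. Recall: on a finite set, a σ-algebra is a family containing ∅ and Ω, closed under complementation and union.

σ(𝒢) = { {}, {A}, {B}, {C}, {A,B}, {A,C}, {B,C}, Ω }

Derivation:
Take S₀ = 𝒢 ∪ {∅, Ω} = { {}, {A}, {A,B}, {A,C}, {B,C}, Ω }.
Step 1 (2 new):
  {B}  = Ω∖{A,C}
  {C}  = Ω∖{A,B}
Step 2: no new sets; the family is a σ-algebra.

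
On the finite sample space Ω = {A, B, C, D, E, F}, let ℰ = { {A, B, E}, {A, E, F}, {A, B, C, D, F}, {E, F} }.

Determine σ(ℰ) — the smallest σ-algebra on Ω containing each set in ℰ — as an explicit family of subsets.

σ(ℰ) (32 sets): { ∅, {A}, {B}, {E}, {F}, {A, B}, {A, E}, {A, F}, {B, E}, {B, F}, {C, D}, {E, F}, {A, B, E}, {A, B, F}, {A, C, D}, {A, E, F}, {B, C, D}, {B, E, F}, {C, D, E}, {C, D, F}, {A, B, C, D}, {A, B, E, F}, {A, C, D, E}, {A, C, D, F}, {B, C, D, E}, {B, C, D, F}, {C, D, E, F}, {A, B, C, D, E}, {A, B, C, D, F}, {A, C, D, E, F}, {B, C, D, E, F}, Ω }

Working:
Start: ℰ ∪ {∅, Ω} = { ∅, {E, F}, {A, B, E}, {A, E, F}, {A, B, C, D, F}, Ω }.
Step 1: +5 →
  {E}  = ᶜ of {A, B, C, D, F}
  {B, C, D}  = ᶜ of {A, E, F}
  {C, D, F}  = ᶜ of {A, B, E}
  {A, B, C, D}  = ᶜ of {E, F}
  {A, B, E, F}  = {A, B, E} ∪ {A, E, F}
  [11 total]
Step 2. New:
  {C, D}  = ᶜ of {A, B, E, F}
  {B, C, D, E}  = {B, C, D} ∪ {E}
  {B, C, D, F}  = {B, C, D} ∪ {C, D, F}
  {C, D, E, F}  = {E, F} ∪ {C, D, F}
  {A, B, C, D, E}  = {B, C, D} ∪ {A, B, E}
  {A, C, D, E, F}  = {A, E, F} ∪ {C, D, F}
  {B, C, D, E, F}  = {B, C, D} ∪ {E, F}
  [18 total]
Step 3. New:
  {A}  = ᶜ of {B, C, D, E, F}
  {B}  = ᶜ of {A, C, D, E, F}
  {F}  = ᶜ of {A, B, C, D, E}
  {A, B}  = ᶜ of {C, D, E, F}
  {A, E}  = ᶜ of {B, C, D, F}
  {A, F}  = ᶜ of {B, C, D, E}
  {C, D, E}  = {C, D} ∪ {E}
  [25 total]
Step 4 (7 new):
  {B, E}  = {B} ∪ {E}
  {B, F}  = {B} ∪ {F}
  {A, B, F}  = ᶜ of {C, D, E}
  {A, C, D}  = {C, D} ∪ {A}
  {B, E, F}  = {E, F} ∪ {B}
  {A, C, D, E}  = {C, D, E} ∪ {A, E}
  {A, C, D, F}  = {C, D} ∪ {A, F}
  [32 total]
Step 5: closed — nothing new.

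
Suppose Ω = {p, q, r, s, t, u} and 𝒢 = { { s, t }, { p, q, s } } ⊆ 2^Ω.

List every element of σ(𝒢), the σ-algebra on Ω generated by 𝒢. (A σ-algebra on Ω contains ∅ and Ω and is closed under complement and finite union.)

σ(𝒢) (16 sets): { ∅, { s }, { t }, { p, q }, { r, u }, { s, t }, { p, q, s }, { p, q, t }, { r, s, u }, { r, t, u }, { p, q, r, u }, { p, q, s, t }, { r, s, t, u }, { p, q, r, s, u }, { p, q, r, t, u }, Ω }

Trace:
Start: 𝒢 ∪ {∅, Ω} = { ∅, { s, t }, { p, q, s }, Ω }.
Step 1: +3 →
  { r, t, u }  = Ω∖{ p, q, s }
  { p, q, r, u }  = Ω∖{ s, t }
  { p, q, s, t }  = { p, q, s } ∪ { s, t }
Step 2: 4 new —
  { r, u }  = Ω∖{ p, q, s, t }
  { r, s, t, u }  = { s, t } ∪ { r, t, u }
  { p, q, r, s, u }  = { p, q, r, u } ∪ { p, q, s }
  { p, q, r, t, u }  = { p, q, r, u } ∪ { r, t, u }
Step 3. New:
  { s }  = Ω∖{ p, q, r, t, u }
  { t }  = Ω∖{ p, q, r, s, u }
  { p, q }  = Ω∖{ r, s, t, u }
Step 4: 2 new —
  { p, q, t }  = { p, q } ∪ { t }
  { r, s, u }  = { r, u } ∪ { s }
Step 5: already closed under ᶜ and ∪.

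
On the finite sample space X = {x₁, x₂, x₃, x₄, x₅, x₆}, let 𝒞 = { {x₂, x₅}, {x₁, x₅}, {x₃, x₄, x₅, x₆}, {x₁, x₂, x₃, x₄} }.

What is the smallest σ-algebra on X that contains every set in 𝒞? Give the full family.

Initial family (6 sets): { {}, {x₁, x₅}, {x₂, x₅}, {x₁, x₂, x₃, x₄}, {x₃, x₄, x₅, x₆}, X }.
Pass 1 adds 8:
  {x₁, x₂}  = complement {x₃, x₄, x₅, x₆}
  {x₅, x₆}  = complement {x₁, x₂, x₃, x₄}
  {x₁, x₂, x₅}  = {x₂, x₅} ∪ {x₁, x₅}
  {x₁, x₃, x₄, x₆}  = complement {x₂, x₅}
  {x₂, x₃, x₄, x₆}  = complement {x₁, x₅}
  {x₁, x₂, x₃, x₄, x₅}  = {x₂, x₅} ∪ {x₁, x₂, x₃, x₄}
  {x₁, x₃, x₄, x₅, x₆}  = {x₃, x₄, x₅, x₆} ∪ {x₁, x₅}
  {x₂, x₃, x₄, x₅, x₆}  = {x₂, x₅} ∪ {x₃, x₄, x₅, x₆}
Pass 2: +8 →
  {x₁}  = complement {x₂, x₃, x₄, x₅, x₆}
  {x₂}  = complement {x₁, x₃, x₄, x₅, x₆}
  {x₆}  = complement {x₁, x₂, x₃, x₄, x₅}
  {x₁, x₅, x₆}  = {x₅, x₆} ∪ {x₁, x₅}
  {x₂, x₅, x₆}  = {x₂, x₅} ∪ {x₅, x₆}
  {x₃, x₄, x₆}  = complement {x₁, x₂, x₅}
  {x₁, x₂, x₅, x₆}  = {x₅, x₆} ∪ {x₁, x₂}
  {x₁, x₂, x₃, x₄, x₆}  = {x₁, x₂} ∪ {x₂, x₃, x₄, x₆}
Pass 3: +7 →
  {x₅}  = complement {x₁, x₂, x₃, x₄, x₆}
  {x₁, x₆}  = {x₆} ∪ {x₁}
  {x₂, x₆}  = {x₂} ∪ {x₆}
  {x₃, x₄}  = complement {x₁, x₂, x₅, x₆}
  {x₁, x₂, x₆}  = {x₁, x₂} ∪ {x₆}
  {x₁, x₃, x₄}  = complement {x₂, x₅, x₆}
  {x₂, x₃, x₄}  = complement {x₁, x₅, x₆}
Pass 4: 3 new —
  {x₃, x₄, x₅}  = complement {x₁, x₂, x₆}
  {x₁, x₃, x₄, x₅}  = complement {x₂, x₆}
  {x₂, x₃, x₄, x₅}  = complement {x₁, x₆}
Pass 5: no new sets; the family is a σ-algebra.

σ(𝒞) = { {}, {x₁}, {x₂}, {x₅}, {x₆}, {x₁, x₂}, {x₁, x₅}, {x₁, x₆}, {x₂, x₅}, {x₂, x₆}, {x₃, x₄}, {x₅, x₆}, {x₁, x₂, x₅}, {x₁, x₂, x₆}, {x₁, x₃, x₄}, {x₁, x₅, x₆}, {x₂, x₃, x₄}, {x₂, x₅, x₆}, {x₃, x₄, x₅}, {x₃, x₄, x₆}, {x₁, x₂, x₃, x₄}, {x₁, x₂, x₅, x₆}, {x₁, x₃, x₄, x₅}, {x₁, x₃, x₄, x₆}, {x₂, x₃, x₄, x₅}, {x₂, x₃, x₄, x₆}, {x₃, x₄, x₅, x₆}, {x₁, x₂, x₃, x₄, x₅}, {x₁, x₂, x₃, x₄, x₆}, {x₁, x₃, x₄, x₅, x₆}, {x₂, x₃, x₄, x₅, x₆}, X }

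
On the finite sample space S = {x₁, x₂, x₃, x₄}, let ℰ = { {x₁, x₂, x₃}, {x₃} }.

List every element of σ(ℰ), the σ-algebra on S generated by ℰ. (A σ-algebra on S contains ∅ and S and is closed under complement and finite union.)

Take S₀ = ℰ ∪ {∅, S} = { ∅, {x₃}, {x₁, x₂, x₃}, S }.
Pass 1 adds 2:
  {x₄}  = ᶜ of {x₁, x₂, x₃}
  {x₁, x₂, x₄}  = ᶜ of {x₃}
  |family| = 6
Pass 2: 1 new —
  {x₃, x₄}  = {x₃} ∪ {x₄}
  |family| = 7
Pass 3. New:
  {x₁, x₂}  = ᶜ of {x₃, x₄}
  |family| = 8
After Pass 4 the family is unchanged; done.

Hence σ(ℰ) has 8 members: { ∅, {x₃}, {x₄}, {x₁, x₂}, {x₃, x₄}, {x₁, x₂, x₃}, {x₁, x₂, x₄}, S }.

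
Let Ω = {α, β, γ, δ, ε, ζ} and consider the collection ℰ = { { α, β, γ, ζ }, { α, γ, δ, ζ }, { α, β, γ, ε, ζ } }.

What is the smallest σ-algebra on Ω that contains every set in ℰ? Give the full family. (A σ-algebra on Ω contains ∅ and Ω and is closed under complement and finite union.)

|σ(ℰ)| = 16.  σ(ℰ) = { {}, { β }, { δ }, { ε }, { β, δ }, { β, ε }, { δ, ε }, { α, γ, ζ }, { β, δ, ε }, { α, β, γ, ζ }, { α, γ, δ, ζ }, { α, γ, ε, ζ }, { α, β, γ, δ, ζ }, { α, β, γ, ε, ζ }, { α, γ, δ, ε, ζ }, Ω }

Trace:
Take S₀ = ℰ ∪ {∅, Ω} = { {}, { α, β, γ, ζ }, { α, γ, δ, ζ }, { α, β, γ, ε, ζ }, Ω }.
Step 1 adds 4:
  { δ }  = { α, β, γ, ε, ζ }ᶜ
  { β, ε }  = { α, γ, δ, ζ }ᶜ
  { δ, ε }  = { α, β, γ, ζ }ᶜ
  { α, β, γ, δ, ζ }  = { α, γ, δ, ζ } ∪ { α, β, γ, ζ }
  (now 9)
Step 2 (3 new):
  { ε }  = { α, β, γ, δ, ζ }ᶜ
  { β, δ, ε }  = { β, ε } ∪ { δ, ε }
  { α, γ, δ, ε, ζ }  = { δ, ε } ∪ { α, γ, δ, ζ }
  (now 12)
Step 3: 2 new —
  { β }  = { α, γ, δ, ε, ζ }ᶜ
  { α, γ, ζ }  = { β, δ, ε }ᶜ
  (now 14)
Step 4: 2 new —
  { β, δ }  = { δ } ∪ { β }
  { α, γ, ε, ζ }  = { α, γ, ζ } ∪ { ε }
  (now 16)
After Step 5 the family is unchanged; done.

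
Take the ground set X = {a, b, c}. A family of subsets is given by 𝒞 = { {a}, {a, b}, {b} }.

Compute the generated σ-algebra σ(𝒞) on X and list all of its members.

Initial family (5 sets): { ∅, {a}, {b}, {a, b}, X }.
Pass 1. New:
  {c}  = ᶜ of {a, b}
  {a, c}  = ᶜ of {b}
  {b, c}  = ᶜ of {a}
  (now 8)
Pass 2: stable.

|σ(𝒞)| = 8.  σ(𝒞) = { ∅, {a}, {b}, {c}, {a, b}, {a, c}, {b, c}, X }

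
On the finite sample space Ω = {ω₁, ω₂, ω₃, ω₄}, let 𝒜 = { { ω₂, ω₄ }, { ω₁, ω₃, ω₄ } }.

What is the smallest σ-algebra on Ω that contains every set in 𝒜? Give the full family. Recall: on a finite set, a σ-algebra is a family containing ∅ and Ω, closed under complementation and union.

Take S₀ = 𝒜 ∪ {∅, Ω} = { ∅, { ω₂, ω₄ }, { ω₁, ω₃, ω₄ }, Ω }.
Iteration 1 adds 2:
  { ω₂ }  = ᶜ of { ω₁, ω₃, ω₄ }
  { ω₁, ω₃ }  = ᶜ of { ω₂, ω₄ }
  — 6 sets.
Iteration 2 (1 new):
  { ω₁, ω₂, ω₃ }  = { ω₁, ω₃ } ∪ { ω₂ }
  — 7 sets.
Iteration 3. New:
  { ω₄ }  = ᶜ of { ω₁, ω₂, ω₃ }
  — 8 sets.
Iteration 4 adds nothing — fixpoint reached.

|σ(𝒜)| = 8.  σ(𝒜) = { ∅, { ω₂ }, { ω₄ }, { ω₁, ω₃ }, { ω₂, ω₄ }, { ω₁, ω₂, ω₃ }, { ω₁, ω₃, ω₄ }, Ω }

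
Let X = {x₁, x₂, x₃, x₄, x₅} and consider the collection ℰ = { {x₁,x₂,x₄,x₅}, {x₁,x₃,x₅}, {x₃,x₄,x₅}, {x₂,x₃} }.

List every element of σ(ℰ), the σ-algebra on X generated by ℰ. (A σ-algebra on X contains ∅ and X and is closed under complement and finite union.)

Take S₀ = ℰ ∪ {∅, X} = { ∅, {x₂,x₃}, {x₁,x₃,x₅}, {x₃,x₄,x₅}, {x₁,x₂,x₄,x₅}, X }.
Round 1 (7 new):
  {x₃}  = complement {x₁,x₂,x₄,x₅}
  {x₁,x₂}  = complement {x₃,x₄,x₅}
  {x₂,x₄}  = complement {x₁,x₃,x₅}
  {x₁,x₄,x₅}  = complement {x₂,x₃}
  {x₁,x₂,x₃,x₅}  = {x₂,x₃} ∪ {x₁,x₃,x₅}
  {x₁,x₃,x₄,x₅}  = {x₃,x₄,x₅} ∪ {x₁,x₃,x₅}
  {x₂,x₃,x₄,x₅}  = {x₃,x₄,x₅} ∪ {x₂,x₃}
  — 13 sets.
Round 2: +6 →
  {x₁}  = complement {x₂,x₃,x₄,x₅}
  {x₂}  = complement {x₁,x₃,x₄,x₅}
  {x₄}  = complement {x₁,x₂,x₃,x₅}
  {x₁,x₂,x₃}  = {x₁,x₂} ∪ {x₃}
  {x₁,x₂,x₄}  = {x₁,x₂} ∪ {x₂,x₄}
  {x₂,x₃,x₄}  = {x₃} ∪ {x₂,x₄}
  — 19 sets.
Round 3 adds 7:
  {x₁,x₃}  = {x₃} ∪ {x₁}
  {x₁,x₄}  = {x₄} ∪ {x₁}
  {x₁,x₅}  = complement {x₂,x₃,x₄}
  {x₃,x₄}  = {x₃} ∪ {x₄}
  {x₃,x₅}  = complement {x₁,x₂,x₄}
  {x₄,x₅}  = complement {x₁,x₂,x₃}
  {x₁,x₂,x₃,x₄}  = {x₂,x₃,x₄} ∪ {x₁,x₂,x₃}
  — 26 sets.
Round 4 adds 5:
  {x₅}  = complement {x₁,x₂,x₃,x₄}
  {x₁,x₂,x₅}  = complement {x₃,x₄}
  {x₁,x₃,x₄}  = {x₃,x₄} ∪ {x₁,x₄}
  {x₂,x₃,x₅}  = complement {x₁,x₄}
  {x₂,x₄,x₅}  = complement {x₁,x₃}
  — 31 sets.
Round 5 (1 new):
  {x₂,x₅}  = complement {x₁,x₃,x₄}
  — 32 sets.
Round 6: no new sets; the family is a σ-algebra.

σ(ℰ) = { ∅, {x₁}, {x₂}, {x₃}, {x₄}, {x₅}, {x₁,x₂}, {x₁,x₃}, {x₁,x₄}, {x₁,x₅}, {x₂,x₃}, {x₂,x₄}, {x₂,x₅}, {x₃,x₄}, {x₃,x₅}, {x₄,x₅}, {x₁,x₂,x₃}, {x₁,x₂,x₄}, {x₁,x₂,x₅}, {x₁,x₃,x₄}, {x₁,x₃,x₅}, {x₁,x₄,x₅}, {x₂,x₃,x₄}, {x₂,x₃,x₅}, {x₂,x₄,x₅}, {x₃,x₄,x₅}, {x₁,x₂,x₃,x₄}, {x₁,x₂,x₃,x₅}, {x₁,x₂,x₄,x₅}, {x₁,x₃,x₄,x₅}, {x₂,x₃,x₄,x₅}, X }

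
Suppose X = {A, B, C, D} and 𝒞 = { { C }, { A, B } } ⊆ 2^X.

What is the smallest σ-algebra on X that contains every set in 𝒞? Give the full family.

Start: 𝒞 ∪ {∅, X} = { ∅, { C }, { A, B }, X }.
Pass 1: +3 →
  { C, D }  = complement { A, B }
  { A, B, C }  = { C } ∪ { A, B }
  { A, B, D }  = complement { C }
  |family| = 7
Pass 2 (1 new):
  { D }  = complement { A, B, C }
  |family| = 8
Pass 3: already closed under ᶜ and ∪.

|σ(𝒞)| = 8.  σ(𝒞) = { ∅, { C }, { D }, { A, B }, { C, D }, { A, B, C }, { A, B, D }, X }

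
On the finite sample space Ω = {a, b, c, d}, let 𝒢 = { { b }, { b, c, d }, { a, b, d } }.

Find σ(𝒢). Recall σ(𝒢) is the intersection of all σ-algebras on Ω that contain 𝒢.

Answer: σ(𝒢) = { {}, { a }, { b }, { c }, { d }, { a, b }, { a, c }, { a, d }, { b, c }, { b, d }, { c, d }, { a, b, c }, { a, b, d }, { a, c, d }, { b, c, d }, Ω }

Derivation:
Take S₀ = 𝒢 ∪ {∅, Ω} = { {}, { b }, { a, b, d }, { b, c, d }, Ω }.
Iteration 1: +3 →
  { a }  = Ω∖{ b, c, d }
  { c }  = Ω∖{ a, b, d }
  { a, c, d }  = Ω∖{ b }
  [8 total]
Iteration 2: +3 →
  { a, b }  = { b } ∪ { a }
  { a, c }  = { c } ∪ { a }
  { b, c }  = { c } ∪ { b }
  [11 total]
Iteration 3 adds 4:
  { a, d }  = Ω∖{ b, c }
  { b, d }  = Ω∖{ a, c }
  { c, d }  = Ω∖{ a, b }
  { a, b, c }  = { c } ∪ { a, b }
  [15 total]
Iteration 4: +1 →
  { d }  = Ω∖{ a, b, c }
  [16 total]
Iteration 5: stable.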